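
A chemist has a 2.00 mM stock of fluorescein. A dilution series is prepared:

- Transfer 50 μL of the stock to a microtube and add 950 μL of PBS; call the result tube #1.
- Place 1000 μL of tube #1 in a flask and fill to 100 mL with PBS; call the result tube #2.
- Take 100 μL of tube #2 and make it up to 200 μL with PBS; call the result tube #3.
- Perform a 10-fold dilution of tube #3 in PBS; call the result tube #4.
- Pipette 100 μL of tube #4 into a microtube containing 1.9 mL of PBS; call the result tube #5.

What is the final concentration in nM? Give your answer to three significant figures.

Step 1: 50 μL + 950 μL = 1000 μL total → factor 1000/50 = 20
Step 2: 1000 μL brought to 100 mL → factor 1 × 10^5/1000 = 100
Step 3: 100 μL brought to 200 μL → factor 200/100 = 2
Step 4: 10-fold → factor 10
Step 5: 100 μL + 1.9 mL = 2000 μL total → factor 2000/100 = 20
Overall dilution factor = 20 × 100 × 2 × 10 × 20 = 8 × 10^5
Final = 2.00 mM / 8 × 10^5 = 2.500 × 10^-6 mM = 2.50 nM

2.50 nM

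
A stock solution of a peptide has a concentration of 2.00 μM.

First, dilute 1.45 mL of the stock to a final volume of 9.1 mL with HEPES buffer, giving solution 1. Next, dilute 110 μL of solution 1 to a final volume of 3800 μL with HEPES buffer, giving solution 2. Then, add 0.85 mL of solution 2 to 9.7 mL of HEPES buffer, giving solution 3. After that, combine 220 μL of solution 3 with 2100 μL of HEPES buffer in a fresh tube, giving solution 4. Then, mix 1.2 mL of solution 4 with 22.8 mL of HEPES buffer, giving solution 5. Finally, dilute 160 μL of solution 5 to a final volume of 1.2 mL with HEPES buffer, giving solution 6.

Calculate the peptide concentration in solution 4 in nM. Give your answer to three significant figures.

Step 1: 1.45 mL brought to 9.1 mL → factor 9.1/1.45 = 6.2759
Step 2: 110 μL brought to 3800 μL → factor 3800/110 = 34.545
Step 3: 0.85 mL + 9.7 mL = 10.55 mL total → factor 10.55/0.85 = 12.412
Step 4: 220 μL + 2100 μL = 2320 μL total → factor 2320/220 = 10.545
Dilution factor through solution 4 = 6.2759 × 34.545 × 12.412 × 10.545 = 28377
[solution 4] = 2.00 μM / 28377 = 7.048 × 10^-5 μM = 0.0705 nM

0.0705 nM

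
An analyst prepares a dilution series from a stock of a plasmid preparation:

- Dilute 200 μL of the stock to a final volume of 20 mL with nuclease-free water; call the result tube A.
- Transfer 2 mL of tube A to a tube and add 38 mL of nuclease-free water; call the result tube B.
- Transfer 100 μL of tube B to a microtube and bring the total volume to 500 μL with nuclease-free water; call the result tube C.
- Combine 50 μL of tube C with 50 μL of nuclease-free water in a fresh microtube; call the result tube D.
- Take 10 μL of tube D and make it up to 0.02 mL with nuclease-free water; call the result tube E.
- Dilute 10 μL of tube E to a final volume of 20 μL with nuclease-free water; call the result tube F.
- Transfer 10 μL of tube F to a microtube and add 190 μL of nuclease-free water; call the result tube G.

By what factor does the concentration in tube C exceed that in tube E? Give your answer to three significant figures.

4.00

Step 1: 200 μL brought to 20 mL → factor 20000/200 = 100
Step 2: 2 mL + 38 mL = 40 mL total → factor 40/2 = 20
Step 3: 100 μL brought to 500 μL → factor 500/100 = 5
Step 4: 50 μL + 50 μL = 100 μL total → factor 100/50 = 2
Step 5: 10 μL brought to 0.02 mL → factor 20/10 = 2
Dilution factor to tube C = 10000; to tube E = 40000
[tube C]/[tube E] = (factor to tube E)/(factor to tube C) = 40000/10000 = 4.00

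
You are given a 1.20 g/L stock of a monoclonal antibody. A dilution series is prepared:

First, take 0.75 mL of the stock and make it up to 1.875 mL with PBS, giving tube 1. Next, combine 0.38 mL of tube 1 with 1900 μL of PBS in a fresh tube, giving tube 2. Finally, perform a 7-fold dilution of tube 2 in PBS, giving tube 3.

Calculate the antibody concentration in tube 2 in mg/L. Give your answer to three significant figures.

Step 1: 0.75 mL brought to 1.875 mL → factor 1.875/0.75 = 2.5
Step 2: 0.38 mL + 1900 μL = 2.28 mL total → factor 2.28/0.38 = 6
Dilution factor through tube 2 = 2.5 × 6 = 15
[tube 2] = 1.20 g/L / 15 = 0.08000 g/L = 80.0 mg/L

80.0 mg/L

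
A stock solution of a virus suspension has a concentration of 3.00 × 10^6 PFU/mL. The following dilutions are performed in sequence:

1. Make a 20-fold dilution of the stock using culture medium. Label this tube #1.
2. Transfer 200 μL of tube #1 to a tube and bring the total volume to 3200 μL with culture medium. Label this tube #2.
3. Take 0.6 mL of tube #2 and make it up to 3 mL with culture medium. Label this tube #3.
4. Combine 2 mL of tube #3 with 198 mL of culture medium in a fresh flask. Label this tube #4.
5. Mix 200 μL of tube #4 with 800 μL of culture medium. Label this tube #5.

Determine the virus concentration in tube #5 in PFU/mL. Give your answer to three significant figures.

Step 1: 20-fold → factor 20
Step 2: 200 μL brought to 3200 μL → factor 3200/200 = 16
Step 3: 0.6 mL brought to 3 mL → factor 3/0.6 = 5
Step 4: 2 mL + 198 mL = 200 mL total → factor 200/2 = 100
Step 5: 200 μL + 800 μL = 1000 μL total → factor 1000/200 = 5
Overall dilution factor = 20 × 16 × 5 × 100 × 5 = 8 × 10^5
Final = 3.00 × 10^6 PFU/mL / 8 × 10^5 = 3.75 PFU/mL

3.75 PFU/mL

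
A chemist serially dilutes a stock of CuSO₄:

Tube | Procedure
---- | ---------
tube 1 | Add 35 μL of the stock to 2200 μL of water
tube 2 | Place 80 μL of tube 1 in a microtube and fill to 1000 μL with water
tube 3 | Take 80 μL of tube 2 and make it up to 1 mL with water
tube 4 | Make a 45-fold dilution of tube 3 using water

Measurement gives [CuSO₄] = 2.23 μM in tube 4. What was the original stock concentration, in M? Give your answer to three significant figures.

1.00 M

Step 1: 35 μL + 2200 μL = 2235 μL total → factor 2235/35 = 63.857
Step 2: 80 μL brought to 1000 μL → factor 1000/80 = 12.5
Step 3: 80 μL brought to 1 mL → factor 1000/80 = 12.5
Step 4: 45-fold → factor 45
Overall dilution factor = 63.857 × 12.5 × 12.5 × 45 = 4.49 × 10^5
Stock = 2.23 μM × 4.49 × 10^5 = 1.001 × 10^6 μM = 1.00 M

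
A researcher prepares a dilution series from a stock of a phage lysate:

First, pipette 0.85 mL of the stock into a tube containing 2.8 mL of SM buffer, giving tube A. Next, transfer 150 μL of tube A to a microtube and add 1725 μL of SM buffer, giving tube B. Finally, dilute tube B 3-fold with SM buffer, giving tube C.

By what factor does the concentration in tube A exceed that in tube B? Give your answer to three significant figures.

Step 1: 0.85 mL + 2.8 mL = 3.65 mL total → factor 3.65/0.85 = 4.2941
Step 2: 150 μL + 1725 μL = 1875 μL total → factor 1875/150 = 12.5
Dilution factor to tube A = 4.2941; to tube B = 53.676
[tube A]/[tube B] = (factor to tube B)/(factor to tube A) = 53.676/4.2941 = 12.5

12.5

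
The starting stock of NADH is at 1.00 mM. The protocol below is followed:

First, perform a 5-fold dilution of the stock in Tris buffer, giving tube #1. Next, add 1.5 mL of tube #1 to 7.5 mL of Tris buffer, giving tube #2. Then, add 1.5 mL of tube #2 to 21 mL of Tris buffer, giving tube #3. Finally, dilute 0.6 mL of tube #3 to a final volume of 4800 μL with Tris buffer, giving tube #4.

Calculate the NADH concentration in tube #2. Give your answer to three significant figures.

0.0333 mM

Step 1: 5-fold → factor 5
Step 2: 1.5 mL + 7.5 mL = 9 mL total → factor 9/1.5 = 6
Dilution factor through tube #2 = 5 × 6 = 30
[tube #2] = 1.00 mM / 30 = 0.0333 mM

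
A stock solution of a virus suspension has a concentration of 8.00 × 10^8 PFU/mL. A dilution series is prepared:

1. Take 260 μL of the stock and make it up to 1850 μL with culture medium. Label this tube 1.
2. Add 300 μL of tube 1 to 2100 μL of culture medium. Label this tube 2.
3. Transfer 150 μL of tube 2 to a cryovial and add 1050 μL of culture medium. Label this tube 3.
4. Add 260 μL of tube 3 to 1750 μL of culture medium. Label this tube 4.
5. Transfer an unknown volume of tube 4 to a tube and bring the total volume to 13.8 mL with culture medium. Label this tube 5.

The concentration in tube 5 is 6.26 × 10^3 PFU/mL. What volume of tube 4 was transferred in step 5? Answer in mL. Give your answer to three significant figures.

0.380 mL

Step 1: 260 μL brought to 1850 μL → factor 1850/260 = 7.1154
Step 2: 300 μL + 2100 μL = 2400 μL total → factor 2400/300 = 8
Step 3: 150 μL + 1050 μL = 1200 μL total → factor 1200/150 = 8
Step 4: 260 μL + 1750 μL = 2010 μL total → factor 2010/260 = 7.7308
Step 5: v brought to 13.8 mL → factor = 13.8 mL/v
Product of known-step factors = 3520.5
Overall factor = 8.00 × 10^8 PFU/mL / (6.26 × 10^3 PFU/mL) = 1.278 × 10^5
Step-5 factor = 1.278 × 10^5 / 3520.5 = 36.301
v = 13.8 mL / 36.301 = 0.380 mL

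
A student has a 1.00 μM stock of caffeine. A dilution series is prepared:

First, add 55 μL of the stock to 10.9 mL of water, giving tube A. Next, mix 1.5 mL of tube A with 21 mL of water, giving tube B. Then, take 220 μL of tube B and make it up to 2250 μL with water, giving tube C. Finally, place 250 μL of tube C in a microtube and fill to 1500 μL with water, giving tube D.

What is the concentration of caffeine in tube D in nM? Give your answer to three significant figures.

0.00545 nM

Step 1: 55 μL + 10.9 mL = 10955 μL total → factor 10955/55 = 199.18
Step 2: 1.5 mL + 21 mL = 22.5 mL total → factor 22.5/1.5 = 15
Step 3: 220 μL brought to 2250 μL → factor 2250/220 = 10.227
Step 4: 250 μL brought to 1500 μL → factor 1500/250 = 6
Overall dilution factor = 199.18 × 15 × 10.227 × 6 = 1.8334 × 10^5
Final = 1.00 μM / 1.8334 × 10^5 = 5.454 × 10^-6 μM = 0.00545 nM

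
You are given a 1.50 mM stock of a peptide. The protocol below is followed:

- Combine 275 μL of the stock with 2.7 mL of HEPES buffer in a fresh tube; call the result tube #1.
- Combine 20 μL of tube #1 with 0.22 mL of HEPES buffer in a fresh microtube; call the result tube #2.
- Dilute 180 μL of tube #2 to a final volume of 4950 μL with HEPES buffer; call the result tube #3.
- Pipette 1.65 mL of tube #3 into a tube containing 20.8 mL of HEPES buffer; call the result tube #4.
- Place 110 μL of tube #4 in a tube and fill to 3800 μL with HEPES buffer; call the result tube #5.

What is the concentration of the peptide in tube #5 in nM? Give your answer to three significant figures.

Step 1: 275 μL + 2.7 mL = 2975 μL total → factor 2975/275 = 10.818
Step 2: 20 μL + 0.22 mL = 240 μL total → factor 240/20 = 12
Step 3: 180 μL brought to 4950 μL → factor 4950/180 = 27.5
Step 4: 1.65 mL + 20.8 mL = 22.45 mL total → factor 22.45/1.65 = 13.606
Step 5: 110 μL brought to 3800 μL → factor 3800/110 = 34.545
Overall dilution factor = 10.818 × 12 × 27.5 × 13.606 × 34.545 = 1.678 × 10^6
Final = 1.50 mM / 1.678 × 10^6 = 8.939 × 10^-7 mM = 0.894 nM

0.894 nM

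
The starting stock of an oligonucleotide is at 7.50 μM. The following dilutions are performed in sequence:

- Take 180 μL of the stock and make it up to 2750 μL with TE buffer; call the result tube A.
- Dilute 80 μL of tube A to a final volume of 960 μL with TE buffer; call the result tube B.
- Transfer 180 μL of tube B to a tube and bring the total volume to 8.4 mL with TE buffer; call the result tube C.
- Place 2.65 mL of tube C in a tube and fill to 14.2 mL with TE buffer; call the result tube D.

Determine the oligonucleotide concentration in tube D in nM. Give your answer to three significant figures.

0.164 nM

Step 1: 180 μL brought to 2750 μL → factor 2750/180 = 15.278
Step 2: 80 μL brought to 960 μL → factor 960/80 = 12
Step 3: 180 μL brought to 8.4 mL → factor 8400/180 = 46.667
Step 4: 2.65 mL brought to 14.2 mL → factor 14.2/2.65 = 5.3585
Overall dilution factor = 15.278 × 12 × 46.667 × 5.3585 = 45845
Final = 7.50 μM / 45845 = 0.0001636 μM = 0.164 nM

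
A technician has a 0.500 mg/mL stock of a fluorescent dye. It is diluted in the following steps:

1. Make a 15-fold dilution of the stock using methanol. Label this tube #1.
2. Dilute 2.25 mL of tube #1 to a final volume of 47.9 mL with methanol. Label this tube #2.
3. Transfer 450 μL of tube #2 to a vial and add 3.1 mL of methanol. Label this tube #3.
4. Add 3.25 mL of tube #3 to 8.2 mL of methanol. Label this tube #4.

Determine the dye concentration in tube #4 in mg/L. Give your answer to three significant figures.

0.0563 mg/L

Step 1: 15-fold → factor 15
Step 2: 2.25 mL brought to 47.9 mL → factor 47.9/2.25 = 21.289
Step 3: 450 μL + 3.1 mL = 3550 μL total → factor 3550/450 = 7.8889
Step 4: 3.25 mL + 8.2 mL = 11.45 mL total → factor 11.45/3.25 = 3.5231
Overall dilution factor = 15 × 21.289 × 7.8889 × 3.5231 = 8875.3
Final = 0.500 mg/mL / 8875.3 = 5.634 × 10^-5 mg/mL = 0.0563 mg/L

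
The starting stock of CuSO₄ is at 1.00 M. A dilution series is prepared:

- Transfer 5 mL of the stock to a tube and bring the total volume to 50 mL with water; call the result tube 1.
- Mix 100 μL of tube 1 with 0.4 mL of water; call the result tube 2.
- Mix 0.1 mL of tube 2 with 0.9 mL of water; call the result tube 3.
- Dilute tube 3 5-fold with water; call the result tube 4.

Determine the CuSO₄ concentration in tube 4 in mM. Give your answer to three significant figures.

Step 1: 5 mL brought to 50 mL → factor 50/5 = 10
Step 2: 100 μL + 0.4 mL = 500 μL total → factor 500/100 = 5
Step 3: 0.1 mL + 0.9 mL = 1 mL total → factor 1/0.1 = 10
Step 4: 5-fold → factor 5
Overall dilution factor = 10 × 5 × 10 × 5 = 2500
Final = 1.00 M / 2500 = 0.0004000 M = 0.400 mM

0.400 mM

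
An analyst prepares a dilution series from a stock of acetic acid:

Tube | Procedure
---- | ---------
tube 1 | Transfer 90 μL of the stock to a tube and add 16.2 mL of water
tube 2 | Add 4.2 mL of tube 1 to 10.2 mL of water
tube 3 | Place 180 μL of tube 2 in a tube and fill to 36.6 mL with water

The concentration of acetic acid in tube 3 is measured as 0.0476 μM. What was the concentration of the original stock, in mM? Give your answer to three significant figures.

6.01 mM

Step 1: 90 μL + 16.2 mL = 16290 μL total → factor 16290/90 = 181
Step 2: 4.2 mL + 10.2 mL = 14.4 mL total → factor 14.4/4.2 = 3.4286
Step 3: 180 μL brought to 36.6 mL → factor 36600/180 = 203.33
Overall dilution factor = 181 × 3.4286 × 203.33 = 1.2618 × 10^5
Stock = 0.0476 μM × 1.2618 × 10^5 = 6006 μM = 6.01 mM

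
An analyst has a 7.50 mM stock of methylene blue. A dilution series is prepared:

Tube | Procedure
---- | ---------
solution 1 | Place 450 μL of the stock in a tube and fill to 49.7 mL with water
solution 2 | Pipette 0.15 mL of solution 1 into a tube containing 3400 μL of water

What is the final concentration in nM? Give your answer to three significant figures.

2.87 × 10^3 nM

Step 1: 450 μL brought to 49.7 mL → factor 49700/450 = 110.44
Step 2: 0.15 mL + 3400 μL = 3.55 mL total → factor 3.55/0.15 = 23.667
Overall dilution factor = 110.44 × 23.667 = 2613.9
Final = 7.50 mM / 2613.9 = 0.002869 mM = 2.87 × 10^3 nM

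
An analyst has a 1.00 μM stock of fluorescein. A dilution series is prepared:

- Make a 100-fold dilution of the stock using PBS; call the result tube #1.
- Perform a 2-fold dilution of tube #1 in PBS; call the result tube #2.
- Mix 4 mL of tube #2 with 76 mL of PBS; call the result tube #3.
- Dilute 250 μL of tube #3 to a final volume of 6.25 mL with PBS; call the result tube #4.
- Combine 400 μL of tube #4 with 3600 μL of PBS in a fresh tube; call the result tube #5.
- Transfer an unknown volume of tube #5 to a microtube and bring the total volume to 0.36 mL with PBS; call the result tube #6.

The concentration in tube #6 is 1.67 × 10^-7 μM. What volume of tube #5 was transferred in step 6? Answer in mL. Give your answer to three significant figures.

Step 1: 100-fold → factor 100
Step 2: 2-fold → factor 2
Step 3: 4 mL + 76 mL = 80 mL total → factor 80/4 = 20
Step 4: 250 μL brought to 6.25 mL → factor 6250/250 = 25
Step 5: 400 μL + 3600 μL = 4000 μL total → factor 4000/400 = 10
Step 6: v brought to 0.36 mL → factor = 0.36 mL/v
Product of known-step factors = 1 × 10^6
Overall factor = 1.00 μM / (1.67 × 10^-7 μM) = 5.988 × 10^6
Step-6 factor = 5.988 × 10^6 / 1 × 10^6 = 5.988
v = 0.36 mL / 5.988 = 0.0601 mL

0.0601 mL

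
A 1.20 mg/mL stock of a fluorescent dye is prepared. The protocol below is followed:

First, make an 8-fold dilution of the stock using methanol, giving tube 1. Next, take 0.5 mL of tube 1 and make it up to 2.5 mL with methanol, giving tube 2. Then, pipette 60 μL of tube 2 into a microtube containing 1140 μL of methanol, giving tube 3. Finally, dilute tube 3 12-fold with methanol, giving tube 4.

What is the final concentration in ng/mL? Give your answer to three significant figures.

Step 1: 8-fold → factor 8
Step 2: 0.5 mL brought to 2.5 mL → factor 2.5/0.5 = 5
Step 3: 60 μL + 1140 μL = 1200 μL total → factor 1200/60 = 20
Step 4: 12-fold → factor 12
Overall dilution factor = 8 × 5 × 20 × 12 = 9600
Final = 1.20 mg/mL / 9600 = 0.0001250 mg/mL = 125 ng/mL

125 ng/mL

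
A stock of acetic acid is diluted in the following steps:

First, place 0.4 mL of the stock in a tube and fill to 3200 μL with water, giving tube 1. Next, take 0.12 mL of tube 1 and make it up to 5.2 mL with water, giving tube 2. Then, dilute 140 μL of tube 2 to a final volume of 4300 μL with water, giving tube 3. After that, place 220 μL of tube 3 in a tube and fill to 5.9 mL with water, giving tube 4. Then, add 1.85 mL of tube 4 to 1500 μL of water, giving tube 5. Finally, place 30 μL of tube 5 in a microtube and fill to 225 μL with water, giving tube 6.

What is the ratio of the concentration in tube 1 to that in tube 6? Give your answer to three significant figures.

Step 1: 0.4 mL brought to 3200 μL → factor 3.2/0.4 = 8
Step 2: 0.12 mL brought to 5.2 mL → factor 5.2/0.12 = 43.333
Step 3: 140 μL brought to 4300 μL → factor 4300/140 = 30.714
Step 4: 220 μL brought to 5.9 mL → factor 5900/220 = 26.818
Step 5: 1.85 mL + 1500 μL = 3.35 mL total → factor 3.35/1.85 = 1.8108
Step 6: 30 μL brought to 225 μL → factor 225/30 = 7.5
Dilution factor to tube 1 = 8; to tube 6 = 3.8781 × 10^6
[tube 1]/[tube 6] = (factor to tube 6)/(factor to tube 1) = 3.8781 × 10^6/8 = 4.85 × 10^5

4.85 × 10^5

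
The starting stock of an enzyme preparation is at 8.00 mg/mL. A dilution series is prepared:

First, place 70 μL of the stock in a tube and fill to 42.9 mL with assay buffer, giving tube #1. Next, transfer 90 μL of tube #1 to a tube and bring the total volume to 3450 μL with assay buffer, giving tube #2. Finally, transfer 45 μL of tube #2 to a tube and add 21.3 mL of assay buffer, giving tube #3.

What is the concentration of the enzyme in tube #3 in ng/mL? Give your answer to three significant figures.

Step 1: 70 μL brought to 42.9 mL → factor 42900/70 = 612.86
Step 2: 90 μL brought to 3450 μL → factor 3450/90 = 38.333
Step 3: 45 μL + 21.3 mL = 21345 μL total → factor 21345/45 = 474.33
Overall dilution factor = 612.86 × 38.333 × 474.33 = 1.1143 × 10^7
Final = 8.00 mg/mL / 1.1143 × 10^7 = 7.179 × 10^-7 mg/mL = 0.718 ng/mL

0.718 ng/mL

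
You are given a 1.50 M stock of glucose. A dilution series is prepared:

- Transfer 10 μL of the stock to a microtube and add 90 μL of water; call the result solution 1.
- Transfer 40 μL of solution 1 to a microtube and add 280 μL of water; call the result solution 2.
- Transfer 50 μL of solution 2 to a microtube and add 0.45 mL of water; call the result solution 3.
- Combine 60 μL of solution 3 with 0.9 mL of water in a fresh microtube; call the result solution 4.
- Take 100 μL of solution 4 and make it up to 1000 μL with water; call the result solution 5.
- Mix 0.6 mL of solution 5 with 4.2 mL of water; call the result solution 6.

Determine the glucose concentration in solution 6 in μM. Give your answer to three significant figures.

1.46 μM

Step 1: 10 μL + 90 μL = 100 μL total → factor 100/10 = 10
Step 2: 40 μL + 280 μL = 320 μL total → factor 320/40 = 8
Step 3: 50 μL + 0.45 mL = 500 μL total → factor 500/50 = 10
Step 4: 60 μL + 0.9 mL = 960 μL total → factor 960/60 = 16
Step 5: 100 μL brought to 1000 μL → factor 1000/100 = 10
Step 6: 0.6 mL + 4.2 mL = 4.8 mL total → factor 4.8/0.6 = 8
Overall dilution factor = 10 × 8 × 10 × 16 × 10 × 8 = 1.024 × 10^6
Final = 1.50 M / 1.024 × 10^6 = 1.465 × 10^-6 M = 1.46 μM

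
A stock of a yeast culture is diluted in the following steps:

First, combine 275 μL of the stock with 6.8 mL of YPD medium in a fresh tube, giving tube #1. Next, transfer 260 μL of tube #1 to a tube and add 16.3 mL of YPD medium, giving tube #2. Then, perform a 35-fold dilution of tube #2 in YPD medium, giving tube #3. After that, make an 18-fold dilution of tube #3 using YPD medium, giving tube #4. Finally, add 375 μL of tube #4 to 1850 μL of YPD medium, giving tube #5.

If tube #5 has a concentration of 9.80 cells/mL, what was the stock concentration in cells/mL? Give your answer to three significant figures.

6.00 × 10^7 cells/mL

Step 1: 275 μL + 6.8 mL = 7075 μL total → factor 7075/275 = 25.727
Step 2: 260 μL + 16.3 mL = 16560 μL total → factor 16560/260 = 63.692
Step 3: 35-fold → factor 35
Step 4: 18-fold → factor 18
Step 5: 375 μL + 1850 μL = 2225 μL total → factor 2225/375 = 5.9333
Overall dilution factor = 25.727 × 63.692 × 35 × 18 × 5.9333 = 6.1252 × 10^6
Stock = 9.80 cells/mL × 6.1252 × 10^6 = 6.00 × 10^7 cells/mL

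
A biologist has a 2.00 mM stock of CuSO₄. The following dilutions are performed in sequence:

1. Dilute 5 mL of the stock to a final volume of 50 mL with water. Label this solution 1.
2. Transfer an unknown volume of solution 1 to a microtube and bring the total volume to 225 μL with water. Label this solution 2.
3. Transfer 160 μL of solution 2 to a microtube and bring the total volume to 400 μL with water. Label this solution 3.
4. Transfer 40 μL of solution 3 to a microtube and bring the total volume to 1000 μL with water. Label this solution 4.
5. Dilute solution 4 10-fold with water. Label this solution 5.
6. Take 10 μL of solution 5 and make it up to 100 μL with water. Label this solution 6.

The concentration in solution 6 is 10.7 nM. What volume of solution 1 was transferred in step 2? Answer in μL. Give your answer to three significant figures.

75.2 μL

Step 1: 5 mL brought to 50 mL → factor 50/5 = 10
Step 2: v brought to 225 μL → factor = 225 μL/v
Step 3: 160 μL brought to 400 μL → factor 400/160 = 2.5
Step 4: 40 μL brought to 1000 μL → factor 1000/40 = 25
Step 5: 10-fold → factor 10
Step 6: 10 μL brought to 100 μL → factor 100/10 = 10
Product of known-step factors = 62500
Overall factor = 2.00 mM / (10.7 nM) = 1.8692 × 10^5
Step-2 factor = 1.8692 × 10^5 / 62500 = 2.9907
v = 225 μL / 2.9907 = 75.2 μL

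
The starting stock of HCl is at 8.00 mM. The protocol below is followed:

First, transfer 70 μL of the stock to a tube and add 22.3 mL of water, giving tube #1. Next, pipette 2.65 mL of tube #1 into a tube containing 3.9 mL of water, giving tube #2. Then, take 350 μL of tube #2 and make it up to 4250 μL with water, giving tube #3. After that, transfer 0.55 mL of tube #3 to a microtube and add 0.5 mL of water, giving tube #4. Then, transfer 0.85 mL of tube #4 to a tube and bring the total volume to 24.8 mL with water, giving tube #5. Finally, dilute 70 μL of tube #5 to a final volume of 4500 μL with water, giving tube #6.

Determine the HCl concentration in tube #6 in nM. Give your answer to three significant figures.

0.233 nM

Step 1: 70 μL + 22.3 mL = 22370 μL total → factor 22370/70 = 319.57
Step 2: 2.65 mL + 3.9 mL = 6.55 mL total → factor 6.55/2.65 = 2.4717
Step 3: 350 μL brought to 4250 μL → factor 4250/350 = 12.143
Step 4: 0.55 mL + 0.5 mL = 1.05 mL total → factor 1.05/0.55 = 1.9091
Step 5: 0.85 mL brought to 24.8 mL → factor 24.8/0.85 = 29.176
Step 6: 70 μL brought to 4500 μL → factor 4500/70 = 64.286
Overall dilution factor = 319.57 × 2.4717 × 12.143 × 1.9091 × 29.176 × 64.286 = 3.4345 × 10^7
Final = 8.00 mM / 3.4345 × 10^7 = 2.329 × 10^-7 mM = 0.233 nM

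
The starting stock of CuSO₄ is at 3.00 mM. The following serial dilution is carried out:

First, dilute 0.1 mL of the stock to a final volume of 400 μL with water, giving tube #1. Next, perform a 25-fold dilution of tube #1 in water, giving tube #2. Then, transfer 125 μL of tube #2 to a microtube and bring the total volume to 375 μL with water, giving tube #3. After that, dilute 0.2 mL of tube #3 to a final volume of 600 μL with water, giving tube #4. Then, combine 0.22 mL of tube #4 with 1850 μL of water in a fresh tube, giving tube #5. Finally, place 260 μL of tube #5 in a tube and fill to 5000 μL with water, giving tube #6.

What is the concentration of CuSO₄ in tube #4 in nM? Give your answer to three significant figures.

Step 1: 0.1 mL brought to 400 μL → factor 0.4/0.1 = 4
Step 2: 25-fold → factor 25
Step 3: 125 μL brought to 375 μL → factor 375/125 = 3
Step 4: 0.2 mL brought to 600 μL → factor 0.6/0.2 = 3
Dilution factor through tube #4 = 4 × 25 × 3 × 3 = 900
[tube #4] = 3.00 mM / 900 = 0.003333 mM = 3.33 × 10^3 nM

3.33 × 10^3 nM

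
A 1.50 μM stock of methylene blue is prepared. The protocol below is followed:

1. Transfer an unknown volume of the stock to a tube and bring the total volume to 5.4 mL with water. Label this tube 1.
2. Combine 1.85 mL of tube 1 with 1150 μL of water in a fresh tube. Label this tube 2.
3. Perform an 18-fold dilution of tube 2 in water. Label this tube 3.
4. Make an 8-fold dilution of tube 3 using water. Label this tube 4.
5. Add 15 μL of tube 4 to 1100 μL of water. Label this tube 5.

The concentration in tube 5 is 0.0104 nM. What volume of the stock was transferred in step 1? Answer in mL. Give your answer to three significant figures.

0.650 mL

Step 1: v brought to 5.4 mL → factor = 5.4 mL/v
Step 2: 1.85 mL + 1150 μL = 3 mL total → factor 3/1.85 = 1.6216
Step 3: 18-fold → factor 18
Step 4: 8-fold → factor 8
Step 5: 15 μL + 1100 μL = 1115 μL total → factor 1115/15 = 74.333
Product of known-step factors = 17358
Overall factor = 1.50 μM / (0.0104 nM) = 1.4423 × 10^5
Step-1 factor = 1.4423 × 10^5 / 17358 = 8.3093
v = 5.4 mL / 8.3093 = 0.650 mL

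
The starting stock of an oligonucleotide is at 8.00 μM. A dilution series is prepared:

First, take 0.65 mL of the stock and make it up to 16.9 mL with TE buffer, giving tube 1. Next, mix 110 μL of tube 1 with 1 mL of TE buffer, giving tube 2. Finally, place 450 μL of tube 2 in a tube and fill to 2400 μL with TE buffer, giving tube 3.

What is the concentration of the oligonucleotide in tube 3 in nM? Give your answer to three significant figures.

Step 1: 0.65 mL brought to 16.9 mL → factor 16.9/0.65 = 26
Step 2: 110 μL + 1 mL = 1110 μL total → factor 1110/110 = 10.091
Step 3: 450 μL brought to 2400 μL → factor 2400/450 = 5.3333
Overall dilution factor = 26 × 10.091 × 5.3333 = 1399.3
Final = 8.00 μM / 1399.3 = 0.005717 μM = 5.72 nM

5.72 nM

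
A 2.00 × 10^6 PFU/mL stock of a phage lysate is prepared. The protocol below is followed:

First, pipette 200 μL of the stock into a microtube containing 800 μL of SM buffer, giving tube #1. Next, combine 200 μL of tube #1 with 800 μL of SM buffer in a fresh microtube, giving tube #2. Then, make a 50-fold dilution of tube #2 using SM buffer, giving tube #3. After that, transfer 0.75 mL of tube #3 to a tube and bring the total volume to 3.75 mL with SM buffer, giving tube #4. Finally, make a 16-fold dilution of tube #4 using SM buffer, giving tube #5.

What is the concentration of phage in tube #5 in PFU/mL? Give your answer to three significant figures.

20.0 PFU/mL

Step 1: 200 μL + 800 μL = 1000 μL total → factor 1000/200 = 5
Step 2: 200 μL + 800 μL = 1000 μL total → factor 1000/200 = 5
Step 3: 50-fold → factor 50
Step 4: 0.75 mL brought to 3.75 mL → factor 3.75/0.75 = 5
Step 5: 16-fold → factor 16
Overall dilution factor = 5 × 5 × 50 × 5 × 16 = 1 × 10^5
Final = 2.00 × 10^6 PFU/mL / 1 × 10^5 = 20.0 PFU/mL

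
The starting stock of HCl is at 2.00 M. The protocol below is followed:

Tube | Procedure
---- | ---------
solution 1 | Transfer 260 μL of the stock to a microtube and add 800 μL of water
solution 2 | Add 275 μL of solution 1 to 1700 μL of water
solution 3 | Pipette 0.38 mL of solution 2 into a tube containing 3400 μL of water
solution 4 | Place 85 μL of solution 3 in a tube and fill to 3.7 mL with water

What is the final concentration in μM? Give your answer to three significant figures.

158 μM

Step 1: 260 μL + 800 μL = 1060 μL total → factor 1060/260 = 4.0769
Step 2: 275 μL + 1700 μL = 1975 μL total → factor 1975/275 = 7.1818
Step 3: 0.38 mL + 3400 μL = 3.78 mL total → factor 3.78/0.38 = 9.9474
Step 4: 85 μL brought to 3.7 mL → factor 3700/85 = 43.529
Overall dilution factor = 4.0769 × 7.1818 × 9.9474 × 43.529 = 12678
Final = 2.00 M / 12678 = 0.0001578 M = 158 μM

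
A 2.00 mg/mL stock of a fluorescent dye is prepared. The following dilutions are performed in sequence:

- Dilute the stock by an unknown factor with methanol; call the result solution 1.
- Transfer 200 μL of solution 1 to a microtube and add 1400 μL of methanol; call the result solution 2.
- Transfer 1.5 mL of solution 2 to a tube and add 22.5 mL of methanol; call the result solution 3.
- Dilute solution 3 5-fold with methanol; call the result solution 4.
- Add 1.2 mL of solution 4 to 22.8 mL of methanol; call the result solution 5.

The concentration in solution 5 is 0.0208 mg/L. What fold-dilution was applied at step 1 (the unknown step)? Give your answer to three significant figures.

Step 1: unknown factor x
Step 2: 200 μL + 1400 μL = 1600 μL total → factor 1600/200 = 8
Step 3: 1.5 mL + 22.5 mL = 24 mL total → factor 24/1.5 = 16
Step 4: 5-fold → factor 5
Step 5: 1.2 mL + 22.8 mL = 24 mL total → factor 24/1.2 = 20
Product of known-step factors = 12800
Overall factor = 2.00 mg/mL / (0.0208 mg/L) = 96154
x = 96154 / 12800 = 7.51

7.51-fold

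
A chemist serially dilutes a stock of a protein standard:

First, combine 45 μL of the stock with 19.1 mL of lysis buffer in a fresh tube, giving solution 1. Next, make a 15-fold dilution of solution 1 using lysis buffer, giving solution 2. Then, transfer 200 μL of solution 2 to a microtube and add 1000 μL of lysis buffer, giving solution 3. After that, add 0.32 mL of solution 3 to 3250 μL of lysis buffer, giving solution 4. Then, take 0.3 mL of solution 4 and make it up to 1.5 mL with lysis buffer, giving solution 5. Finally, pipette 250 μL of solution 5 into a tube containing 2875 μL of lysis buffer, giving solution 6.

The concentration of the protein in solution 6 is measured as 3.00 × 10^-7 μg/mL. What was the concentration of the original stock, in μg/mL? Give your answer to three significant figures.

Step 1: 45 μL + 19.1 mL = 19145 μL total → factor 19145/45 = 425.44
Step 2: 15-fold → factor 15
Step 3: 200 μL + 1000 μL = 1200 μL total → factor 1200/200 = 6
Step 4: 0.32 mL + 3250 μL = 3.57 mL total → factor 3.57/0.32 = 11.156
Step 5: 0.3 mL brought to 1.5 mL → factor 1.5/0.3 = 5
Step 6: 250 μL + 2875 μL = 3125 μL total → factor 3125/250 = 12.5
Overall dilution factor = 425.44 × 15 × 6 × 11.156 × 5 × 12.5 = 2.6698 × 10^7
Stock = 3.00 × 10^-7 μg/mL × 2.6698 × 10^7 = 8.01 μg/mL

8.01 μg/mL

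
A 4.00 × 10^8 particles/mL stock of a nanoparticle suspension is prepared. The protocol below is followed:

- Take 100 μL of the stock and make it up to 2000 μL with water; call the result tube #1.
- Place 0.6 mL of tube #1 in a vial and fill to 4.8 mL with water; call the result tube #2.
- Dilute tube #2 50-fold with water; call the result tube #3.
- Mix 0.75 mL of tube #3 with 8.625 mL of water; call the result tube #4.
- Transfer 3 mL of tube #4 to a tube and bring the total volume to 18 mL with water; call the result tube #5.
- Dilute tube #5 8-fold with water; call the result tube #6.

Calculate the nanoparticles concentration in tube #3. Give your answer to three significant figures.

Step 1: 100 μL brought to 2000 μL → factor 2000/100 = 20
Step 2: 0.6 mL brought to 4.8 mL → factor 4.8/0.6 = 8
Step 3: 50-fold → factor 50
Dilution factor through tube #3 = 20 × 8 × 50 = 8000
[tube #3] = 4.00 × 10^8 particles/mL / 8000 = 5.00 × 10^4 particles/mL

5.00 × 10^4 particles/mL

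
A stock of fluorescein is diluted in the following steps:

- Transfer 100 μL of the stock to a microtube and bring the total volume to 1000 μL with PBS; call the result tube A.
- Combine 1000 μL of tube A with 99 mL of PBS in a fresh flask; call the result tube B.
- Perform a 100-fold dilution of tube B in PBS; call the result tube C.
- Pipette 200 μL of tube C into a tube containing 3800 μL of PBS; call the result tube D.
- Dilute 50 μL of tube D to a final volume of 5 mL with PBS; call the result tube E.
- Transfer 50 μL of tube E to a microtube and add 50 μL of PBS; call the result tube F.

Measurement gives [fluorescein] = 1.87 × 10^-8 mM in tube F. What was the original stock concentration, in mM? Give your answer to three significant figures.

Step 1: 100 μL brought to 1000 μL → factor 1000/100 = 10
Step 2: 1000 μL + 99 mL = 1 × 10^5 μL total → factor 1 × 10^5/1000 = 100
Step 3: 100-fold → factor 100
Step 4: 200 μL + 3800 μL = 4000 μL total → factor 4000/200 = 20
Step 5: 50 μL brought to 5 mL → factor 5000/50 = 100
Step 6: 50 μL + 50 μL = 100 μL total → factor 100/50 = 2
Overall dilution factor = 10 × 100 × 100 × 20 × 100 × 2 = 4 × 10^8
Stock = 1.87 × 10^-8 mM × 4 × 10^8 = 7.48 mM

7.48 mM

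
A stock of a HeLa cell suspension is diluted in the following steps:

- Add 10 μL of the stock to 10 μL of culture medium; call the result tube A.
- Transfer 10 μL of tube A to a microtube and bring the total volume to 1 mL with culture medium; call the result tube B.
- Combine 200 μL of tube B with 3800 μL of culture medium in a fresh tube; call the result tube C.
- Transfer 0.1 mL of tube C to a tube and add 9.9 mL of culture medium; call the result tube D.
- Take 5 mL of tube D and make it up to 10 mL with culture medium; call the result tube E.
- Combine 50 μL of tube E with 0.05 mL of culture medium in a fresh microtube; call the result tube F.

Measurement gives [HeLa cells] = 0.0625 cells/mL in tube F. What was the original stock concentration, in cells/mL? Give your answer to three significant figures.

Step 1: 10 μL + 10 μL = 20 μL total → factor 20/10 = 2
Step 2: 10 μL brought to 1 mL → factor 1000/10 = 100
Step 3: 200 μL + 3800 μL = 4000 μL total → factor 4000/200 = 20
Step 4: 0.1 mL + 9.9 mL = 10 mL total → factor 10/0.1 = 100
Step 5: 5 mL brought to 10 mL → factor 10/5 = 2
Step 6: 50 μL + 0.05 mL = 100 μL total → factor 100/50 = 2
Overall dilution factor = 2 × 100 × 20 × 100 × 2 × 2 = 1.6 × 10^6
Stock = 0.0625 cells/mL × 1.6 × 10^6 = 1.00 × 10^5 cells/mL

1.00 × 10^5 cells/mL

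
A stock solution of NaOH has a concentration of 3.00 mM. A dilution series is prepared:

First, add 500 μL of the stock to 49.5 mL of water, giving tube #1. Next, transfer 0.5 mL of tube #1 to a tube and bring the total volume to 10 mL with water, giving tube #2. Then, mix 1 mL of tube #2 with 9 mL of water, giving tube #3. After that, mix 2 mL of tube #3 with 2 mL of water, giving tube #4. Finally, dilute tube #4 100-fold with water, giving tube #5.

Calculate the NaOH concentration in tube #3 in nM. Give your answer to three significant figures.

Step 1: 500 μL + 49.5 mL = 50000 μL total → factor 50000/500 = 100
Step 2: 0.5 mL brought to 10 mL → factor 10/0.5 = 20
Step 3: 1 mL + 9 mL = 10 mL total → factor 10/1 = 10
Dilution factor through tube #3 = 100 × 20 × 10 = 20000
[tube #3] = 3.00 mM / 20000 = 0.0001500 mM = 150 nM

150 nM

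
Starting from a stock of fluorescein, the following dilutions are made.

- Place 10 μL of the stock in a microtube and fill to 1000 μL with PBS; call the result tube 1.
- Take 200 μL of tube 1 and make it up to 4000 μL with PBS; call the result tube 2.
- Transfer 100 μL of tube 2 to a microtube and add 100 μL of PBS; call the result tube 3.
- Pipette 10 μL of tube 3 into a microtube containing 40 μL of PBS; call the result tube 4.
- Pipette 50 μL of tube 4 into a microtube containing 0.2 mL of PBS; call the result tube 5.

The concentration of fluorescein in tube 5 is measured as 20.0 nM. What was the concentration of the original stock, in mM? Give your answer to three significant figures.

Step 1: 10 μL brought to 1000 μL → factor 1000/10 = 100
Step 2: 200 μL brought to 4000 μL → factor 4000/200 = 20
Step 3: 100 μL + 100 μL = 200 μL total → factor 200/100 = 2
Step 4: 10 μL + 40 μL = 50 μL total → factor 50/10 = 5
Step 5: 50 μL + 0.2 mL = 250 μL total → factor 250/50 = 5
Overall dilution factor = 100 × 20 × 2 × 5 × 5 = 1 × 10^5
Stock = 20.0 nM × 1 × 10^5 = 2.000 × 10^6 nM = 2.00 mM

2.00 mM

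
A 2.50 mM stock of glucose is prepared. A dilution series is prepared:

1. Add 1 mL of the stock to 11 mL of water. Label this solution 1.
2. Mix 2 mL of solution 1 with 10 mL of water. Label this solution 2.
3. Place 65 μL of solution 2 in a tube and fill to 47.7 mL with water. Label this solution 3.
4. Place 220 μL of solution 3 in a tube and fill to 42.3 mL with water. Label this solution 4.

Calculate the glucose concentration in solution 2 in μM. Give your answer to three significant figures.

Step 1: 1 mL + 11 mL = 12 mL total → factor 12/1 = 12
Step 2: 2 mL + 10 mL = 12 mL total → factor 12/2 = 6
Dilution factor through solution 2 = 12 × 6 = 72
[solution 2] = 2.50 mM / 72 = 0.03472 mM = 34.7 μM

34.7 μM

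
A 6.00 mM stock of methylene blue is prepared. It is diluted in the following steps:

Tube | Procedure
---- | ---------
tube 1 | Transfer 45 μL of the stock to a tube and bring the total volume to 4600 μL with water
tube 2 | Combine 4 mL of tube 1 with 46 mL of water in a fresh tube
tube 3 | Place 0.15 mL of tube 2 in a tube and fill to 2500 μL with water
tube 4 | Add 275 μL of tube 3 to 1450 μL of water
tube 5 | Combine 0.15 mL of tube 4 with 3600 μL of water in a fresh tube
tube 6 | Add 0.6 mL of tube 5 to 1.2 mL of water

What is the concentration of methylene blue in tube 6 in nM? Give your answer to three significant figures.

0.599 nM

Step 1: 45 μL brought to 4600 μL → factor 4600/45 = 102.22
Step 2: 4 mL + 46 mL = 50 mL total → factor 50/4 = 12.5
Step 3: 0.15 mL brought to 2500 μL → factor 2.5/0.15 = 16.667
Step 4: 275 μL + 1450 μL = 1725 μL total → factor 1725/275 = 6.2727
Step 5: 0.15 mL + 3600 μL = 3.75 mL total → factor 3.75/0.15 = 25
Step 6: 0.6 mL + 1.2 mL = 1.8 mL total → factor 1.8/0.6 = 3
Overall dilution factor = 102.22 × 12.5 × 16.667 × 6.2727 × 25 × 3 = 1.0019 × 10^7
Final = 6.00 mM / 1.0019 × 10^7 = 5.989 × 10^-7 mM = 0.599 nM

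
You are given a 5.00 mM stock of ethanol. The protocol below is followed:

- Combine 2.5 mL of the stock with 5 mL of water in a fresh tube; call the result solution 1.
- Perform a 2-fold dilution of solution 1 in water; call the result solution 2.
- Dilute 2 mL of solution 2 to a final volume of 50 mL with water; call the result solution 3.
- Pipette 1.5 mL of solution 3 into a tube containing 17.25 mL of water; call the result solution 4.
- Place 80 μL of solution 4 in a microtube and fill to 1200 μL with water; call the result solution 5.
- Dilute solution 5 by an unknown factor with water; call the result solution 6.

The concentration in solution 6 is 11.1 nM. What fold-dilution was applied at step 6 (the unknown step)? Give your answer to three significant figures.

16.0-fold

Step 1: 2.5 mL + 5 mL = 7.5 mL total → factor 7.5/2.5 = 3
Step 2: 2-fold → factor 2
Step 3: 2 mL brought to 50 mL → factor 50/2 = 25
Step 4: 1.5 mL + 17.25 mL = 18.75 mL total → factor 18.75/1.5 = 12.5
Step 5: 80 μL brought to 1200 μL → factor 1200/80 = 15
Step 6: unknown factor x
Product of known-step factors = 28125
Overall factor = 5.00 mM / (11.1 nM) = 4.5045 × 10^5
x = 4.5045 × 10^5 / 28125 = 16.0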